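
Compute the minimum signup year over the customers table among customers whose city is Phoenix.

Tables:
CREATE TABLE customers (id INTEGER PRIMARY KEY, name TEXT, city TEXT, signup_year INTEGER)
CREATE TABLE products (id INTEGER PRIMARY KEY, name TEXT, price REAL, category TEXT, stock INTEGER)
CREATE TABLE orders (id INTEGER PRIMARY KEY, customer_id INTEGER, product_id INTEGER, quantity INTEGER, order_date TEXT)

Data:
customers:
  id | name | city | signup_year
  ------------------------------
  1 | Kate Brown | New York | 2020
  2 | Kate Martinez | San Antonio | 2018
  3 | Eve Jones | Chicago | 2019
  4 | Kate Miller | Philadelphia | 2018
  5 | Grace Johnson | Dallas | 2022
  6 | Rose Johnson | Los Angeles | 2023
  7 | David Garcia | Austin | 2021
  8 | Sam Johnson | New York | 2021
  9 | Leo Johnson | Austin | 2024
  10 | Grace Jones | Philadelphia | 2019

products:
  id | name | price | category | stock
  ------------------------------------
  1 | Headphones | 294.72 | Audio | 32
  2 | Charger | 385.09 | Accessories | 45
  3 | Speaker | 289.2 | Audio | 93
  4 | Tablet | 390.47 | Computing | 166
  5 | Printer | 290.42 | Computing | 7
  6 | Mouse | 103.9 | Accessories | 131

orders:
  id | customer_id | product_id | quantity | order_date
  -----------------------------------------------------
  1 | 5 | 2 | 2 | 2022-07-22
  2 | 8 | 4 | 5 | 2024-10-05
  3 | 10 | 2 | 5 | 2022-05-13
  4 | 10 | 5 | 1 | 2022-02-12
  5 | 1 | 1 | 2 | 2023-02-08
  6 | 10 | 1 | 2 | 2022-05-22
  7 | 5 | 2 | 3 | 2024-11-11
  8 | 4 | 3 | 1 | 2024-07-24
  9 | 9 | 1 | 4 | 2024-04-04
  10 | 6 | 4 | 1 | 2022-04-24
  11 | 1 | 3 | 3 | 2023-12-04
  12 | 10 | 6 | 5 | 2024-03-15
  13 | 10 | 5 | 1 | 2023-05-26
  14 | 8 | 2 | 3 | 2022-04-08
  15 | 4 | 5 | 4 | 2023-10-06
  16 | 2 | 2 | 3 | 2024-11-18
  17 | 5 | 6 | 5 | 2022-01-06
SELECT MIN(signup_year) FROM customers WHERE city = 'Phoenix'

Execution result:
NULL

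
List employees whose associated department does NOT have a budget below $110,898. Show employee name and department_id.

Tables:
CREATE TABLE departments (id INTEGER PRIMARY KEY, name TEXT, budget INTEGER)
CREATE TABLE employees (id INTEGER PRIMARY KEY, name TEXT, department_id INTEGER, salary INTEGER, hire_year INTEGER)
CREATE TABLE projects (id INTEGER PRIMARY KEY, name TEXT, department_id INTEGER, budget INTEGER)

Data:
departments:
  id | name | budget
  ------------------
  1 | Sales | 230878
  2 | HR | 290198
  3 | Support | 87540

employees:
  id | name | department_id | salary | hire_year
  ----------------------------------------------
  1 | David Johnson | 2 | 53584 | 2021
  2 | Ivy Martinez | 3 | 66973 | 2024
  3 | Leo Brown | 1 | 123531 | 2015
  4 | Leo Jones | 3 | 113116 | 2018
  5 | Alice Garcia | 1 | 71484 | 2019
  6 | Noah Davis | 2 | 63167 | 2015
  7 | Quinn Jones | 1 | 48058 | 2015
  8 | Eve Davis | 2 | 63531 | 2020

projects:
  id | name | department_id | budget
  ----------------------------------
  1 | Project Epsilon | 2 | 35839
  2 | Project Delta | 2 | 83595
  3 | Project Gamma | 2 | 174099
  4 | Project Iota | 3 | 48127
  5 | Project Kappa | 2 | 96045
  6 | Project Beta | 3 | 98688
SELECT name, department_id FROM employees WHERE department_id NOT IN (SELECT id FROM departments WHERE budget < 110898)

Execution result:
name | department_id
David Johnson | 2
Leo Brown | 1
Alice Garcia | 1
Noah Davis | 2
Quinn Jones | 1
Eve Davis | 2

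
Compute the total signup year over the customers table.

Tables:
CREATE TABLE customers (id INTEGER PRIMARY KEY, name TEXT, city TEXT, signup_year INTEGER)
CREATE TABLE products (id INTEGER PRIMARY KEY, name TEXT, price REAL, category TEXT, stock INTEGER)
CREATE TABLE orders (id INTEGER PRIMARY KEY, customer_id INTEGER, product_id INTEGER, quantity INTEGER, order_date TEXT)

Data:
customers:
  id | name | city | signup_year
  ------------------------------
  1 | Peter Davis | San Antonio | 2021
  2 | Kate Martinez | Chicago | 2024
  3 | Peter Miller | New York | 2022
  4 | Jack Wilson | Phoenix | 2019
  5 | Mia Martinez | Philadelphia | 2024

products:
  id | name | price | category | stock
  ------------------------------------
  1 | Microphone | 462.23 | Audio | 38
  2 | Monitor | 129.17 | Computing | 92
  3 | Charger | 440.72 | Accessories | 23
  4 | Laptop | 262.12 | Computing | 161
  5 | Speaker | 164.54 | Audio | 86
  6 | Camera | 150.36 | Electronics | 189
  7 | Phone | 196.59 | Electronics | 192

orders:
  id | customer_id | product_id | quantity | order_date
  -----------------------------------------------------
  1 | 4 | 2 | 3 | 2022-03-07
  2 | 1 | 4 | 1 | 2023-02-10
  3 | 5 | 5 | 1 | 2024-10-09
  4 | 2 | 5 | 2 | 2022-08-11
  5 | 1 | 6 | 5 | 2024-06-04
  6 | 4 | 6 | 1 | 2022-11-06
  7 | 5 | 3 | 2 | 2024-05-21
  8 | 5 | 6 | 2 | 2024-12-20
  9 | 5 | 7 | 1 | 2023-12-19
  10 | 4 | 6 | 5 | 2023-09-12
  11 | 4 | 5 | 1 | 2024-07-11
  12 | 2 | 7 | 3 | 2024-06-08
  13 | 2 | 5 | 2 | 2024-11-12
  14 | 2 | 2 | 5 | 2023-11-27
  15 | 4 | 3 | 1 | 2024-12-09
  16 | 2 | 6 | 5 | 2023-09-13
SELECT SUM(signup_year) FROM customers

Execution result:
10110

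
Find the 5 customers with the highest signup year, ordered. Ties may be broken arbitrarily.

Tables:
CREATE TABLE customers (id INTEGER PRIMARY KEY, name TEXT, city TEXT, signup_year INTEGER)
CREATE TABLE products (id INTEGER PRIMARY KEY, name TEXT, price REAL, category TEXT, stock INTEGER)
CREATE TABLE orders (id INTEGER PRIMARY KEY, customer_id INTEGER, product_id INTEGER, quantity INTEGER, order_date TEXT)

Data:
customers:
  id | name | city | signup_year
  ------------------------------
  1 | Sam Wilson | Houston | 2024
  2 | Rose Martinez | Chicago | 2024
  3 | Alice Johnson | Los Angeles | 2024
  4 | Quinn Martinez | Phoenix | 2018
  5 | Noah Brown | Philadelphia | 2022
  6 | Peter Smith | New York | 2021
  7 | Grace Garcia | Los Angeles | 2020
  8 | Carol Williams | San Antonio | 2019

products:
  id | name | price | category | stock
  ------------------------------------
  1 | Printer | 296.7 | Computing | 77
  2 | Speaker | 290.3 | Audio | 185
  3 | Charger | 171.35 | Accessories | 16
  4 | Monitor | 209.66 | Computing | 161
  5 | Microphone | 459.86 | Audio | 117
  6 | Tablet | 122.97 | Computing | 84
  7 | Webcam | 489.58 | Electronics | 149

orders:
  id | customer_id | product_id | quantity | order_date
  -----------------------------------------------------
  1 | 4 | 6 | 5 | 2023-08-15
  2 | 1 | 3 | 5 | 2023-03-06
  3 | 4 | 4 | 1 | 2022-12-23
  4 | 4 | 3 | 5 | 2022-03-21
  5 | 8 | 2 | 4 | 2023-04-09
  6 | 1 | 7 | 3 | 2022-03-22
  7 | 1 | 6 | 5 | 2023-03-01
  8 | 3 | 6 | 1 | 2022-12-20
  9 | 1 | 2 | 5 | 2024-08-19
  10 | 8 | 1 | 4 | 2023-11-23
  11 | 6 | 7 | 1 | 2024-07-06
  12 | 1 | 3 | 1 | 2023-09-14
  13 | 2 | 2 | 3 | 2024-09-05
SELECT name, signup_year FROM customers ORDER BY signup_year DESC LIMIT 5

Execution result:
name | signup_year
Sam Wilson | 2024
Rose Martinez | 2024
Alice Johnson | 2024
Noah Brown | 2022
Peter Smith | 2021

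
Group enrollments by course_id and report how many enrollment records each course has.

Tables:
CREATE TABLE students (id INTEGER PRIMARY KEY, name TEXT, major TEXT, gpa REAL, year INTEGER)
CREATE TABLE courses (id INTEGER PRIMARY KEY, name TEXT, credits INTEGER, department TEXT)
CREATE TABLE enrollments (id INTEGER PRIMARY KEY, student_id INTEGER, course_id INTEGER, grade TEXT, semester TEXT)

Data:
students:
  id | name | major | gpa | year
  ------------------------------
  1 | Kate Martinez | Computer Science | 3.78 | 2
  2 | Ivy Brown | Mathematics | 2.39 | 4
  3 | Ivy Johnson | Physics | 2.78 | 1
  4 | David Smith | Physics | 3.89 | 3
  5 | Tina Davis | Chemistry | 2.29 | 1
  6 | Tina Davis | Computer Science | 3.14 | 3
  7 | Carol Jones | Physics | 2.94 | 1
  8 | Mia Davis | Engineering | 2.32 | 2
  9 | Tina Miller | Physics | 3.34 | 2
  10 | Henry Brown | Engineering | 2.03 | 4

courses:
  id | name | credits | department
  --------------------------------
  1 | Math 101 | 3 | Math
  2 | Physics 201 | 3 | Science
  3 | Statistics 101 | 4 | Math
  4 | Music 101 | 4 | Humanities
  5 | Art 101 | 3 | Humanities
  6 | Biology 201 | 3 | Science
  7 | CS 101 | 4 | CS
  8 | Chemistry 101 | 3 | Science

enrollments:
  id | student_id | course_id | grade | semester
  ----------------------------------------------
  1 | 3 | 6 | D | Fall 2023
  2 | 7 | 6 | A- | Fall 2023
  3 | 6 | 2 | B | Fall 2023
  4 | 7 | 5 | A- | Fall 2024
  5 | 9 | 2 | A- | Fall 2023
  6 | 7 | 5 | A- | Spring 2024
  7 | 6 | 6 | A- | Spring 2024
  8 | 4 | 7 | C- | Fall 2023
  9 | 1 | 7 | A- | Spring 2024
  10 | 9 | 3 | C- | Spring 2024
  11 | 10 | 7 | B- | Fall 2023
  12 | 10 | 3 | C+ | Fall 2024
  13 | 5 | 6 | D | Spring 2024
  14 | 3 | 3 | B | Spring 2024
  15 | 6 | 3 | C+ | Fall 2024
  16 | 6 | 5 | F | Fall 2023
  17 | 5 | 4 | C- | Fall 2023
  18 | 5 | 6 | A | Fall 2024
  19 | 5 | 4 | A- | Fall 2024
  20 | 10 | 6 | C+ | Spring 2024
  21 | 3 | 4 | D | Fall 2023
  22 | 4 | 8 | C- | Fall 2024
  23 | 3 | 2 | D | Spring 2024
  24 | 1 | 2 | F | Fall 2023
SELECT course_id, COUNT(*) AS enrollment_count FROM enrollments GROUP BY course_id

Execution result:
course_id | enrollment_count
2 | 4
3 | 4
4 | 3
5 | 3
6 | 6
7 | 3
8 | 1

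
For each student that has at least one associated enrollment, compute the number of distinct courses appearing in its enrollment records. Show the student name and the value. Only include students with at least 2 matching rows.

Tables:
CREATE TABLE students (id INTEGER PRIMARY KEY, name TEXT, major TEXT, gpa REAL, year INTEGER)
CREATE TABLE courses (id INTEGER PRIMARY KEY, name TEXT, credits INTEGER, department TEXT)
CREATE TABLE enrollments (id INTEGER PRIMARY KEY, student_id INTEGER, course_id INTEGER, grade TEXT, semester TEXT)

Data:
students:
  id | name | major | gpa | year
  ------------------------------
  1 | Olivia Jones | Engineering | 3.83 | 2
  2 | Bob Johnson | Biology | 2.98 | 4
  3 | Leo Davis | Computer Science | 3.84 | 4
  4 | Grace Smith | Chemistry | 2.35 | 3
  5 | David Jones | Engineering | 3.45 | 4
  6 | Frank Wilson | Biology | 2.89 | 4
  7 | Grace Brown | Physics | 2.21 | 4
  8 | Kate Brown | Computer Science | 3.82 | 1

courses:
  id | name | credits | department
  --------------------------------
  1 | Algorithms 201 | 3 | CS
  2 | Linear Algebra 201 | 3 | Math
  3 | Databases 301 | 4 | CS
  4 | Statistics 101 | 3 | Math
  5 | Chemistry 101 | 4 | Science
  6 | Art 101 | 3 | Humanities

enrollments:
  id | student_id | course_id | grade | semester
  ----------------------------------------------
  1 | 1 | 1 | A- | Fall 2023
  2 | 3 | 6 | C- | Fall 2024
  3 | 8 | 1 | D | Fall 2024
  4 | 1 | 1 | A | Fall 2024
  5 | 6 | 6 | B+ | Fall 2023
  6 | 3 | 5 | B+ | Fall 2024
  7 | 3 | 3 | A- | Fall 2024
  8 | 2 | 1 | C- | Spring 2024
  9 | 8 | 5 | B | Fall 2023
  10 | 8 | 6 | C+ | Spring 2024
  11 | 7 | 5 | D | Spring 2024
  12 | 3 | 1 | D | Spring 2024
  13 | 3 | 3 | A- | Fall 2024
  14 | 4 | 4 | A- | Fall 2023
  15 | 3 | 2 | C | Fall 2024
SELECT p.name, COUNT(DISTINCT c.course_id) AS distinct_course_count FROM enrollments c JOIN students p ON c.student_id = p.id GROUP BY p.id, p.name HAVING COUNT(*) >= 2

Execution result:
name | distinct_course_count
Olivia Jones | 1
Leo Davis | 5
Kate Brown | 3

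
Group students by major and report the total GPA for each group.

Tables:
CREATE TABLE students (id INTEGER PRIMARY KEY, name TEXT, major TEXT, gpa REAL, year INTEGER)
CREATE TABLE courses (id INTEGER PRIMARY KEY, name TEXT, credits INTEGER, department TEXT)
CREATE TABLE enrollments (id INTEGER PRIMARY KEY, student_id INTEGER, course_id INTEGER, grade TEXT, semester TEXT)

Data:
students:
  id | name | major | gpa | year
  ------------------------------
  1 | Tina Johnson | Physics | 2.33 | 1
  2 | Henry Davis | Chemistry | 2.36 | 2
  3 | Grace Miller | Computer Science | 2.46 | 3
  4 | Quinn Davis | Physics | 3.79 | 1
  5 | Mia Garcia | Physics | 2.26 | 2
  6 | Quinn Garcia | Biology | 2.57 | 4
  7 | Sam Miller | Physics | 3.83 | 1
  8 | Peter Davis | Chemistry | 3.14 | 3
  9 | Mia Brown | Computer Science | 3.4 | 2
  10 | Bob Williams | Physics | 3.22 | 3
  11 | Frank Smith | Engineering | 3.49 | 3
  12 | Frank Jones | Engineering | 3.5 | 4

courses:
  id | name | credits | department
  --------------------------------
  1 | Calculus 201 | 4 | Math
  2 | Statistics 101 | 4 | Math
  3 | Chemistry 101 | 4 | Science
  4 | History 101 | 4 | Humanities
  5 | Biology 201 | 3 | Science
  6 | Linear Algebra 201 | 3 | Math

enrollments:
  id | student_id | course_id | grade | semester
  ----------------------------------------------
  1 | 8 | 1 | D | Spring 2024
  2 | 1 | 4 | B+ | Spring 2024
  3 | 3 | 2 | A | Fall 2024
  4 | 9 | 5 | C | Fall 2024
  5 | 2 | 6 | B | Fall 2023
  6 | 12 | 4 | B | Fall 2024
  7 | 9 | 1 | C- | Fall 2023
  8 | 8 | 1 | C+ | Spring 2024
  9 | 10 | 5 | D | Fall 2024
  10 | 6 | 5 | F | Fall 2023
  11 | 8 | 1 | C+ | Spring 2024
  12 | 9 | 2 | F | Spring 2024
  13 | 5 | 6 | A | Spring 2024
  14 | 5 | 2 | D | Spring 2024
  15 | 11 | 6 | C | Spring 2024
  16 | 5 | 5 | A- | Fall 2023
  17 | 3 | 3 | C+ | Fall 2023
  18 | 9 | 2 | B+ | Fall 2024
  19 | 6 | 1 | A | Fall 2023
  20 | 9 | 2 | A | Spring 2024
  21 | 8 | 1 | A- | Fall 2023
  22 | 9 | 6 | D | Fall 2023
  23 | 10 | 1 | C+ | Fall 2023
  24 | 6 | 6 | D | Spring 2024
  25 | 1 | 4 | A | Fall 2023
SELECT major, SUM(gpa) AS sum_gpa FROM students GROUP BY major

Execution result:
major | sum_gpa
Biology | 2.57
Chemistry | 5.50
Computer Science | 5.86
Engineering | 6.99
Physics | 15.43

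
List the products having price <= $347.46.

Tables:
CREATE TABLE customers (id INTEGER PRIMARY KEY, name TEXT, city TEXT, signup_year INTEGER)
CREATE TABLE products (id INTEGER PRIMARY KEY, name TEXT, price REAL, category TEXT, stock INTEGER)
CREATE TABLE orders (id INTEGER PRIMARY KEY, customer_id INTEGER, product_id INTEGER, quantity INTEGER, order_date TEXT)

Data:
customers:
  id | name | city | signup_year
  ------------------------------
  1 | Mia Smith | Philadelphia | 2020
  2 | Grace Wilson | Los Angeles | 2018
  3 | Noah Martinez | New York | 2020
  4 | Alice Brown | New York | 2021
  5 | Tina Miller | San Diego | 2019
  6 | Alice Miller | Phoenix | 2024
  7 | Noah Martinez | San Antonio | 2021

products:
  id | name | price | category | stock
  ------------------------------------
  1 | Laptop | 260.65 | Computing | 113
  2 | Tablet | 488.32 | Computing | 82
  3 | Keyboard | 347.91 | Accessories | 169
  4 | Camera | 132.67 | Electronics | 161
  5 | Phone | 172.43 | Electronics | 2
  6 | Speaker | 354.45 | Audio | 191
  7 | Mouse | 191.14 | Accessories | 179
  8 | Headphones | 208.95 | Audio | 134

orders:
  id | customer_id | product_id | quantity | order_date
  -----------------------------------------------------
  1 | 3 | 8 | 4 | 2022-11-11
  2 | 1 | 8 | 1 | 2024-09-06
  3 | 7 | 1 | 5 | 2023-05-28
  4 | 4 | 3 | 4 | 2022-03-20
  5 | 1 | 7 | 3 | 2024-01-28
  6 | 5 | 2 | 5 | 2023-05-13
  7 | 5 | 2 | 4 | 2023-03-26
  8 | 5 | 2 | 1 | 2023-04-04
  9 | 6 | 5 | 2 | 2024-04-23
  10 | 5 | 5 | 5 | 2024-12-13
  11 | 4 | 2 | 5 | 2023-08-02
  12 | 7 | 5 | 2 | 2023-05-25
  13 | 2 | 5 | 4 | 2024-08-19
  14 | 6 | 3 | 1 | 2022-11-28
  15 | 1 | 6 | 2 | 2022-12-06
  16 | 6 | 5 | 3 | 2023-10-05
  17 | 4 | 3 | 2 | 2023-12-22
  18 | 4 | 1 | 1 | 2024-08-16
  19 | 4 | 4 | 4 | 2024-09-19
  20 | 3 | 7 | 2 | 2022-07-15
SELECT name, price FROM products WHERE price <= 347.46

Execution result:
name | price
Laptop | 260.65
Camera | 132.67
Phone | 172.43
Mouse | 191.14
Headphones | 208.95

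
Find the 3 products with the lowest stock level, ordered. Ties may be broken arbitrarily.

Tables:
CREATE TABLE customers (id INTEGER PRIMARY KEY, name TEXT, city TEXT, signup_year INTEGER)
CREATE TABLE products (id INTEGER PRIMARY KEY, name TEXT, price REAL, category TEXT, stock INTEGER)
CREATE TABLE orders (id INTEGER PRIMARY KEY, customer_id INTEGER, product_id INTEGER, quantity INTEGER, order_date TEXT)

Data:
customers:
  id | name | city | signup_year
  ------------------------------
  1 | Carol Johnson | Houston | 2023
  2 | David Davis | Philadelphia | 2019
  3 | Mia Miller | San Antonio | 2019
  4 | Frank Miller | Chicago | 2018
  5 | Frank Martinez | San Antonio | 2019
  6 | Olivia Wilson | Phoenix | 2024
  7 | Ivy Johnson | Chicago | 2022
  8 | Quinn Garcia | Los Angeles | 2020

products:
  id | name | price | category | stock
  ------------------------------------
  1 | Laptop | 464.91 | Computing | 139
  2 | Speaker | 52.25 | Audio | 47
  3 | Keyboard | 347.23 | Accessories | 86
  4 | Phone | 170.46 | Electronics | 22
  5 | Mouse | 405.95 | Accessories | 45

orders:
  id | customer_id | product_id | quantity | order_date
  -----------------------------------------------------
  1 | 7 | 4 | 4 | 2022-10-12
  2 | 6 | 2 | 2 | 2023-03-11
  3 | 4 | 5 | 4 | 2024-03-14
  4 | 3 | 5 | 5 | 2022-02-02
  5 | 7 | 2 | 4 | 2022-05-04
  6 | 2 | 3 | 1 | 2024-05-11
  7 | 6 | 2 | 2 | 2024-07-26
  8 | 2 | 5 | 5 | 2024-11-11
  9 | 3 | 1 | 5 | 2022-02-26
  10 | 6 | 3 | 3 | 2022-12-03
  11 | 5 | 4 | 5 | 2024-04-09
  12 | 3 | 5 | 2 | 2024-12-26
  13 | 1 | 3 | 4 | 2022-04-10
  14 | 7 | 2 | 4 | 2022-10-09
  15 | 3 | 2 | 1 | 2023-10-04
SELECT name, stock FROM products ORDER BY stock ASC LIMIT 3

Execution result:
name | stock
Phone | 22
Mouse | 45
Speaker | 47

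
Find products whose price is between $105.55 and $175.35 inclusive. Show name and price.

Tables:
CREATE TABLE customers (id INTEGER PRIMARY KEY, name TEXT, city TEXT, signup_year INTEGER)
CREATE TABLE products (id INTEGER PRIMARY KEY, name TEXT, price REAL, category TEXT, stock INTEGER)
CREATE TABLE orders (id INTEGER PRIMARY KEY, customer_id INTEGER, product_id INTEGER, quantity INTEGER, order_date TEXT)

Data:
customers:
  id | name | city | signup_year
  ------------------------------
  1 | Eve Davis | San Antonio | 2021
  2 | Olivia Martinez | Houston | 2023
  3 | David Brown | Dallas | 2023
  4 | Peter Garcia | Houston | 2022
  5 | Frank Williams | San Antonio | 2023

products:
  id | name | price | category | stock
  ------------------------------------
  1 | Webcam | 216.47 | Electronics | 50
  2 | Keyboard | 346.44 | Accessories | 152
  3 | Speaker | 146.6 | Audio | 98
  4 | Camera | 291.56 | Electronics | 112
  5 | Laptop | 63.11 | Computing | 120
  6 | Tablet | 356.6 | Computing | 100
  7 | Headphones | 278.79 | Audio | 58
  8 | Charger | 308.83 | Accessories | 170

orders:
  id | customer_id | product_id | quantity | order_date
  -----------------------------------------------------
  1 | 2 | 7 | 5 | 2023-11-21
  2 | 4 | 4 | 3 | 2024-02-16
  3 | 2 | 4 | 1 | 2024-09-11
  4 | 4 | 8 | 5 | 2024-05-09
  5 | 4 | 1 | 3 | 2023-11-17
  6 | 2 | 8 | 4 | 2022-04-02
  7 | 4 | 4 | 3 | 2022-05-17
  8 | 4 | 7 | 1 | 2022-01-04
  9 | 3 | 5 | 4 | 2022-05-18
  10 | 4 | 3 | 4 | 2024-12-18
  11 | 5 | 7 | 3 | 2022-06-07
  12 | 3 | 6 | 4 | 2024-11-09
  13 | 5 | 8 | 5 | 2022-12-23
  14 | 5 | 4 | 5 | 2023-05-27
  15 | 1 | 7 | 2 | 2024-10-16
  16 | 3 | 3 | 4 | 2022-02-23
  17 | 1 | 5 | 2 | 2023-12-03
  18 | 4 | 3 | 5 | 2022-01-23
SELECT name, price FROM products WHERE price BETWEEN 105.55 AND 175.35

Execution result:
name | price
Speaker | 146.60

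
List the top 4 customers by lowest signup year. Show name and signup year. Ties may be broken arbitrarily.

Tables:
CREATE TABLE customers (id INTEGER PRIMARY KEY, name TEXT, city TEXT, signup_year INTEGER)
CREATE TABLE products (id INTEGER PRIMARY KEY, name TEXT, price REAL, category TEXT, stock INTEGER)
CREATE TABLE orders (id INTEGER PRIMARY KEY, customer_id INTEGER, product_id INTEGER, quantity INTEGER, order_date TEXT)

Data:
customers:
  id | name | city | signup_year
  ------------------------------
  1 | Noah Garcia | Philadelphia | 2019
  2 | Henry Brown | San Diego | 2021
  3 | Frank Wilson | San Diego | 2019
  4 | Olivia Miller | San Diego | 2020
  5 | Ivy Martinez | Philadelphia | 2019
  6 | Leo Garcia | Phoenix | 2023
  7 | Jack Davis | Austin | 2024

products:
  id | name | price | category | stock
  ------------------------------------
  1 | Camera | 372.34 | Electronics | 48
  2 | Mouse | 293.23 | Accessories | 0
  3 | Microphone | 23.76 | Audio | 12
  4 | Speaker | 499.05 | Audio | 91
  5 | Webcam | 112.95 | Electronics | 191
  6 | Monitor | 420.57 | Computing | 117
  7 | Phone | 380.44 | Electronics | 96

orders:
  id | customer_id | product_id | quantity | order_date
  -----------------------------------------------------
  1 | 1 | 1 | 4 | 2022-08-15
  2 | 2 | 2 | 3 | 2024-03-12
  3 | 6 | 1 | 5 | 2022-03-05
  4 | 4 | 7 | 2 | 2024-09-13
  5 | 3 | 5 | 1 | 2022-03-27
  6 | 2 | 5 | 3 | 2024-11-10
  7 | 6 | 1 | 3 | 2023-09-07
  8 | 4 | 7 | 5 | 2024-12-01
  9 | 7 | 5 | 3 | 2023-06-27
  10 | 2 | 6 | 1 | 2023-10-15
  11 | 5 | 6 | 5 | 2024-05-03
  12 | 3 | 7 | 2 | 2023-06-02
SELECT name, signup_year FROM customers ORDER BY signup_year ASC LIMIT 4

Execution result:
name | signup_year
Noah Garcia | 2019
Frank Wilson | 2019
Ivy Martinez | 2019
Olivia Miller | 2020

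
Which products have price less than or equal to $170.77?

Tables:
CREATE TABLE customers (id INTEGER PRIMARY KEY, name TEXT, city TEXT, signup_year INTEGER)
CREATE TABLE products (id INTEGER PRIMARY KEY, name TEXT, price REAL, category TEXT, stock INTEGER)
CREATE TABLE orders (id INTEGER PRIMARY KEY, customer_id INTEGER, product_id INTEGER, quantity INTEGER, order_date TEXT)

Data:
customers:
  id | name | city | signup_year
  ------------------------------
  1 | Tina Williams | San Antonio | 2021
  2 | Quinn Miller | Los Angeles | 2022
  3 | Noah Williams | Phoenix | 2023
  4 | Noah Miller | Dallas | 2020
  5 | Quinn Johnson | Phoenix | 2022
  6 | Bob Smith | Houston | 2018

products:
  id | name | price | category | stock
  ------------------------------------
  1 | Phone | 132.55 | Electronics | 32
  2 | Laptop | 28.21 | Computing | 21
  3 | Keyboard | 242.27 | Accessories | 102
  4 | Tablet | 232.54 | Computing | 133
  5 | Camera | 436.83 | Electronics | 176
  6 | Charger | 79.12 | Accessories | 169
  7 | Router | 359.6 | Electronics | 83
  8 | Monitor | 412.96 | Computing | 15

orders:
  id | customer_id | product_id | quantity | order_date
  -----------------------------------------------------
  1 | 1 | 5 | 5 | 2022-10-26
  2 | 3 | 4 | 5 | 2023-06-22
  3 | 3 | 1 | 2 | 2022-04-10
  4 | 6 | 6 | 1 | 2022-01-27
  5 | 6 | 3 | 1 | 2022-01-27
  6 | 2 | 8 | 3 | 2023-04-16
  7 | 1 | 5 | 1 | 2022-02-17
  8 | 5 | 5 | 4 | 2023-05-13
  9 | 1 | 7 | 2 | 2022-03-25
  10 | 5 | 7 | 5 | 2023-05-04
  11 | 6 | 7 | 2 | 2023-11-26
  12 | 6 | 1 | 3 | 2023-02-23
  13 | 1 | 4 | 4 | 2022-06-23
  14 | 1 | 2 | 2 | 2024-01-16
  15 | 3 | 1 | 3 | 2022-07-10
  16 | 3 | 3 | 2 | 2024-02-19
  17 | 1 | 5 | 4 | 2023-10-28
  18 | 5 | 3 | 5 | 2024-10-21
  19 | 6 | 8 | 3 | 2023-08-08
SELECT name, price FROM products WHERE price <= 170.77

Execution result:
name | price
Phone | 132.55
Laptop | 28.21
Charger | 79.12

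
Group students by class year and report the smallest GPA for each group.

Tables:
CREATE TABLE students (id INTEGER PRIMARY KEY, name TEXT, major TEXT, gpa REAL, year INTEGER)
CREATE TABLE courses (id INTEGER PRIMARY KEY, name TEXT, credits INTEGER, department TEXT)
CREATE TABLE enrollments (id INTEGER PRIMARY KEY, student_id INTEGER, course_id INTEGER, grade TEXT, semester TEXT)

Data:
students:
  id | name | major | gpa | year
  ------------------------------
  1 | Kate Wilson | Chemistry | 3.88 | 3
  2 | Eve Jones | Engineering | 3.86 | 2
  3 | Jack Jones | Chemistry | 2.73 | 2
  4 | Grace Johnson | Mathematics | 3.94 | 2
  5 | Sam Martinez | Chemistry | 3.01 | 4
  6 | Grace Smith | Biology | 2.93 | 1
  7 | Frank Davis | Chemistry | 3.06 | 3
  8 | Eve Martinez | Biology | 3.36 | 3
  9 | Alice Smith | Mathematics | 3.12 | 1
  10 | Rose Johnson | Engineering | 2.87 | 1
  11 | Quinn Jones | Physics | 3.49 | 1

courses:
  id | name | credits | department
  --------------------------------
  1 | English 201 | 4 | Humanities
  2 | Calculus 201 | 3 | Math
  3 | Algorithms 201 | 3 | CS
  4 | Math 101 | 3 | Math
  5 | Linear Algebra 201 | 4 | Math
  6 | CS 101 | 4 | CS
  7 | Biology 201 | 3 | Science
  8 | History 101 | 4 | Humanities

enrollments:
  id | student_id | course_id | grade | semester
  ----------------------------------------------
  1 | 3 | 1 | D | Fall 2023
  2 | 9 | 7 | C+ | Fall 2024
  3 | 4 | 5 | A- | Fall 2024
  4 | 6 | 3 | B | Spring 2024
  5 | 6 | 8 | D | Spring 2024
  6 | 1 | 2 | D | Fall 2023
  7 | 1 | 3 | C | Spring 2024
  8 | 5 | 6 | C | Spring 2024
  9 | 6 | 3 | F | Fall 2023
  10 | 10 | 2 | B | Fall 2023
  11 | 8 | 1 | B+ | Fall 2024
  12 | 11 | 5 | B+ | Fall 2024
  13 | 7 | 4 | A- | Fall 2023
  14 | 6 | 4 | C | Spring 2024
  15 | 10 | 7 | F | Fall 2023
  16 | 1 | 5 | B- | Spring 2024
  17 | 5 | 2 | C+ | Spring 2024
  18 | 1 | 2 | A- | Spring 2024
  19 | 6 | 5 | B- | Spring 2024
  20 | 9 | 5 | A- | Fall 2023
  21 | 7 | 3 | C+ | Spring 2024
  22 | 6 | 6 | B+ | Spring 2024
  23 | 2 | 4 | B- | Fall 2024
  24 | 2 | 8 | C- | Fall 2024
SELECT year, MIN(gpa) AS min_gpa FROM students GROUP BY year

Execution result:
year | min_gpa
1 | 2.87
2 | 2.73
3 | 3.06
4 | 3.01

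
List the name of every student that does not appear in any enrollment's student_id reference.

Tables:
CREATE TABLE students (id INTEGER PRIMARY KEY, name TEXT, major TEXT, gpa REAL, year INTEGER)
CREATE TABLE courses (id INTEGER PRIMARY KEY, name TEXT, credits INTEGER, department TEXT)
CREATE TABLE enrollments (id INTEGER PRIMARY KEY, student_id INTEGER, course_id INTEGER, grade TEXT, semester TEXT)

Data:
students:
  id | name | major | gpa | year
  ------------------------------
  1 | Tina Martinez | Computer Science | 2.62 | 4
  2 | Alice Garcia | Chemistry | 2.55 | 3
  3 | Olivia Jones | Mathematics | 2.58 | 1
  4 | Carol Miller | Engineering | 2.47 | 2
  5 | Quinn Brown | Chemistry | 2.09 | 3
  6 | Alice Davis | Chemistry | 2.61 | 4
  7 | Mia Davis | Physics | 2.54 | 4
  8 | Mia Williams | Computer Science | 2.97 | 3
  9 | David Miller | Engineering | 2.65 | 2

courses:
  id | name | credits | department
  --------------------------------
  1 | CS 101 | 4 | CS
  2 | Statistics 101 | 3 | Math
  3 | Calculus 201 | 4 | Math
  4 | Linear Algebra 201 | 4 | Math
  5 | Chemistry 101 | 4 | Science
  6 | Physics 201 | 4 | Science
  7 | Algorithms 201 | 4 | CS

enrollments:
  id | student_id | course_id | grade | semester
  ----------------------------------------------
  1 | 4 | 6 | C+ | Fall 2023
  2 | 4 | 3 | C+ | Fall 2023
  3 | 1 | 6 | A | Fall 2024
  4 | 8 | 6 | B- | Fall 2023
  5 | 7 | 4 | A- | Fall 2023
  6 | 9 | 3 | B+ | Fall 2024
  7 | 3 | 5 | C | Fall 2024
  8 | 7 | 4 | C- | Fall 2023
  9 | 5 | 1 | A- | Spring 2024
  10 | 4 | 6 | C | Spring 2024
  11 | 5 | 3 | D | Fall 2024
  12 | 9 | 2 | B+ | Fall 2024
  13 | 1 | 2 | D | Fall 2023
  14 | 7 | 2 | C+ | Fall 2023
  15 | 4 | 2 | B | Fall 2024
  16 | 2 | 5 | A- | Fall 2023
SELECT p.name FROM students p LEFT JOIN enrollments c ON c.student_id = p.id WHERE c.id IS NULL

Execution result:
Alice Davis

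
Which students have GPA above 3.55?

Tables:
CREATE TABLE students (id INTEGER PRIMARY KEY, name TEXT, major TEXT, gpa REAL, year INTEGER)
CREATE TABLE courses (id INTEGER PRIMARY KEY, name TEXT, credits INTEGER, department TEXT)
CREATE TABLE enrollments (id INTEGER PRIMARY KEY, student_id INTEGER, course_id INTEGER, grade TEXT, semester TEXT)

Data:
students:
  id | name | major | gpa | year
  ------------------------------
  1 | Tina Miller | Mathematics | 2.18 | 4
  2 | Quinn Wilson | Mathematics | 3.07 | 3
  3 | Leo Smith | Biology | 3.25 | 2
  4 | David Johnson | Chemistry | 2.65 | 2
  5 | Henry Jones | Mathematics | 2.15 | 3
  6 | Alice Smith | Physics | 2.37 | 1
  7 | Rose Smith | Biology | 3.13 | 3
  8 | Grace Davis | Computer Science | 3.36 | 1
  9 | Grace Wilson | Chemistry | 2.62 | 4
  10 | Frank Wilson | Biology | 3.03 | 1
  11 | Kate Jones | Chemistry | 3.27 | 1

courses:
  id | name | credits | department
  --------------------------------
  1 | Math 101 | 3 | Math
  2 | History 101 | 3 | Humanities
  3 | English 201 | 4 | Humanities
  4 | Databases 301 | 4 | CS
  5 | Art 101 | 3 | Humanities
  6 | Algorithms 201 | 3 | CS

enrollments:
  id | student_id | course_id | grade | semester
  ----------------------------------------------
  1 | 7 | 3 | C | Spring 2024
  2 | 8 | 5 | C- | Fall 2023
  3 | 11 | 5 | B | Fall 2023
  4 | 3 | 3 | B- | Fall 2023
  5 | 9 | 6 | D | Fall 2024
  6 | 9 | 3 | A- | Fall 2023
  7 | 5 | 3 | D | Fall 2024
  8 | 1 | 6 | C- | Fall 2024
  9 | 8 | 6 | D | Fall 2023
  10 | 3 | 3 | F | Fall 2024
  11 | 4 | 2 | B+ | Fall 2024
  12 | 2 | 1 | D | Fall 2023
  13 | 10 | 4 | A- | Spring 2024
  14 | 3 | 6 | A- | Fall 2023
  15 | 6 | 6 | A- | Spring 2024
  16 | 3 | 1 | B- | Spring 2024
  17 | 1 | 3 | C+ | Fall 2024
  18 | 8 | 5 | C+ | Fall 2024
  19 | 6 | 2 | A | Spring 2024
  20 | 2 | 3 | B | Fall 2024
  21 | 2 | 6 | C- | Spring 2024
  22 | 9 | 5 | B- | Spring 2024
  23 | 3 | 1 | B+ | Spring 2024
SELECT name, gpa FROM students WHERE gpa > 3.55

Execution result:
(no rows)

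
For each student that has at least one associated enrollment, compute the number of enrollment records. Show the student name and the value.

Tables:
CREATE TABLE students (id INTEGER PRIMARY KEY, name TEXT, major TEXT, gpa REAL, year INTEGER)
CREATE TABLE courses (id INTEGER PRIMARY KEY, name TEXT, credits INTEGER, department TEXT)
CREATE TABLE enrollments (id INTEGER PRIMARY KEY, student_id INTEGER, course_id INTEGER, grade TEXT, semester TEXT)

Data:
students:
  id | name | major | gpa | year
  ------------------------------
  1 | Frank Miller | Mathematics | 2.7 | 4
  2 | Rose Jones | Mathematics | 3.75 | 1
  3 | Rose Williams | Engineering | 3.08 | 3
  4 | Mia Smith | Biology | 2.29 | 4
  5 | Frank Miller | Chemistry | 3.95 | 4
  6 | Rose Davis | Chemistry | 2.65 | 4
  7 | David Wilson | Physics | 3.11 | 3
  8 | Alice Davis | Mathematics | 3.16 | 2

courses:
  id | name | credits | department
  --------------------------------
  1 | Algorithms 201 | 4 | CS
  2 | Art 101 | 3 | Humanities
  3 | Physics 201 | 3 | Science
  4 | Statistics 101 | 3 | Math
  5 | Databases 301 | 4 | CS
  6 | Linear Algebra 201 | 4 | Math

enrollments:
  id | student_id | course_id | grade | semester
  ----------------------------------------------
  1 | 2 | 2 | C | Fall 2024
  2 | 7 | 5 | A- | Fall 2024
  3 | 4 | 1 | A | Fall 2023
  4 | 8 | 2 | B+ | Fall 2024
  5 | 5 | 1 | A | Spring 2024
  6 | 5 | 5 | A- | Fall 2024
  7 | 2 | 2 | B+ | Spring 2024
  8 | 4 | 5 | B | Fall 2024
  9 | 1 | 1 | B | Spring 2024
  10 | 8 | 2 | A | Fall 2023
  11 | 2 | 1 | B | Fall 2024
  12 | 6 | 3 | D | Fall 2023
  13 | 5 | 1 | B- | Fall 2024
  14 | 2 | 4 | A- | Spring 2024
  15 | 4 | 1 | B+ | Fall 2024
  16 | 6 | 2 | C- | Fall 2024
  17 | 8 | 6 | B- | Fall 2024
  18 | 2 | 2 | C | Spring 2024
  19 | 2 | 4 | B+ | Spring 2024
SELECT p.name, COUNT(*) AS n FROM enrollments c JOIN students p ON c.student_id = p.id GROUP BY p.id, p.name

Execution result:
name | n
Frank Miller | 1
Rose Jones | 6
Mia Smith | 3
Frank Miller | 3
Rose Davis | 2
David Wilson | 1
Alice Davis | 3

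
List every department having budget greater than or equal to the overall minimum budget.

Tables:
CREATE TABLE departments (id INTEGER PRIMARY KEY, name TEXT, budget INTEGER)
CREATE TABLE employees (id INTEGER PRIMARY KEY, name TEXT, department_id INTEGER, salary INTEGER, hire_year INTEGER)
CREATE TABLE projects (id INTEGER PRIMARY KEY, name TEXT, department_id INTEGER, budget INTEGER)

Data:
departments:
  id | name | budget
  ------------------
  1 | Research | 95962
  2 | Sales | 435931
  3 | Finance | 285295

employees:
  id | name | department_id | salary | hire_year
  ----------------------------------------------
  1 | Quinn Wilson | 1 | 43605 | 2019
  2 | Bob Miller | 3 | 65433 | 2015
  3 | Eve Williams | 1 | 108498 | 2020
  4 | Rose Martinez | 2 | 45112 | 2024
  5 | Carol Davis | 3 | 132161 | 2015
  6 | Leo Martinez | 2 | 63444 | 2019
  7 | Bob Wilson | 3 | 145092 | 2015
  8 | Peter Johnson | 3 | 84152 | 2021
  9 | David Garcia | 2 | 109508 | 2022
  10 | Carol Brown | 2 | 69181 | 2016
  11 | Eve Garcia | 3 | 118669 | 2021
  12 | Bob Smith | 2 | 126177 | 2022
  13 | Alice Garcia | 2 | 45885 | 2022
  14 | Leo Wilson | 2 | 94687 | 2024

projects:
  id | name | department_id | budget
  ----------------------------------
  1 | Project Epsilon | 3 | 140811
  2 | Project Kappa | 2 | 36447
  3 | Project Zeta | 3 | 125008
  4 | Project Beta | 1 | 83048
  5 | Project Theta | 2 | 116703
SELECT name, budget FROM departments WHERE budget >= (SELECT MIN(budget) FROM departments)

Execution result:
name | budget
Research | 95962
Sales | 435931
Finance | 285295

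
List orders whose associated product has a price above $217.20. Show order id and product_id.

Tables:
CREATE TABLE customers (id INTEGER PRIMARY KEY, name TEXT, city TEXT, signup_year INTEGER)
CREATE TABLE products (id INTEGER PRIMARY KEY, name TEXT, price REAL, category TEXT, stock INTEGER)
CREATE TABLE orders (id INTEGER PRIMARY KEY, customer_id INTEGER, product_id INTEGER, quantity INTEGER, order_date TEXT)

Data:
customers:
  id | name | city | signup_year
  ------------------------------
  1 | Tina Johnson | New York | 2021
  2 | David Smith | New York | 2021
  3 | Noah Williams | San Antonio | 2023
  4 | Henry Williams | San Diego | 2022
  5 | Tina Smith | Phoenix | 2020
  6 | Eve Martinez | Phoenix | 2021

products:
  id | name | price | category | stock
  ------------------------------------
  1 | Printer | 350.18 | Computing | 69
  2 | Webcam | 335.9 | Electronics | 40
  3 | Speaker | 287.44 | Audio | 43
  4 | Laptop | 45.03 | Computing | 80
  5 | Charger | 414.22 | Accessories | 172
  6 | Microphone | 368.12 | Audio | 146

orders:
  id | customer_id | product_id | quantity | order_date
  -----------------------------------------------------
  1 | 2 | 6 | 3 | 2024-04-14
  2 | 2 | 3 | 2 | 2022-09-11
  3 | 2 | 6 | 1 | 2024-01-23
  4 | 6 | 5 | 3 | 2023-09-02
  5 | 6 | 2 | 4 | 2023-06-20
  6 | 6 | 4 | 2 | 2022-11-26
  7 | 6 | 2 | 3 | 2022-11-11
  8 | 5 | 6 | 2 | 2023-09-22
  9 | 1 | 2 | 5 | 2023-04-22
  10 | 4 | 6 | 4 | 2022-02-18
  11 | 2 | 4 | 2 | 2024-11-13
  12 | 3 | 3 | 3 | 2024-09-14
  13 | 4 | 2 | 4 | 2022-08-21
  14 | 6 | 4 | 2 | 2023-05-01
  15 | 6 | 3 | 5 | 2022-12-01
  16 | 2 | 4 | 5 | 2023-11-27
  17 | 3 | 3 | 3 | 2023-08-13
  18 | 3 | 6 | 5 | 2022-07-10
SELECT id, product_id FROM orders WHERE product_id IN (SELECT id FROM products WHERE price > 217.2)

Execution result:
id | product_id
1 | 6
2 | 3
3 | 6
4 | 5
5 | 2
7 | 2
8 | 6
9 | 2
10 | 6
12 | 3
13 | 2
15 | 3
17 | 3
18 | 6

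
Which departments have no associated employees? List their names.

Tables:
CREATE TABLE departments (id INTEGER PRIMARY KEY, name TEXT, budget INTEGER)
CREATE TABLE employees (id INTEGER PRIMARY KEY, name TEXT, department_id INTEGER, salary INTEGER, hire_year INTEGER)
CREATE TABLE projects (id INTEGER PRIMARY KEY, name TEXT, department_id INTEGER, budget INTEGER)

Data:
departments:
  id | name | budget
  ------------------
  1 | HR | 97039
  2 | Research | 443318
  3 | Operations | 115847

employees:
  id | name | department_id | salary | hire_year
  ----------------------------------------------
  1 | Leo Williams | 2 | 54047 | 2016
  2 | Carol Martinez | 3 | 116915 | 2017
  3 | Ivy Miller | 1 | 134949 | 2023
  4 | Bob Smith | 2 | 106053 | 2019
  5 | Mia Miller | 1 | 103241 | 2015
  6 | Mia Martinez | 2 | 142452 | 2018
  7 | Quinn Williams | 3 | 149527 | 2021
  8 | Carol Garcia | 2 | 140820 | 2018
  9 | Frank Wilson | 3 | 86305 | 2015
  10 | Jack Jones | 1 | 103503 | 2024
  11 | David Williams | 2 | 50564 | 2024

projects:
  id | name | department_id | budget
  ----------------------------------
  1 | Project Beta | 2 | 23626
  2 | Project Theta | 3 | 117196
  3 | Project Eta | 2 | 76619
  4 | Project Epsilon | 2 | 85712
SELECT p.name FROM departments p LEFT JOIN employees c ON c.department_id = p.id WHERE c.id IS NULL

Execution result:
(no rows)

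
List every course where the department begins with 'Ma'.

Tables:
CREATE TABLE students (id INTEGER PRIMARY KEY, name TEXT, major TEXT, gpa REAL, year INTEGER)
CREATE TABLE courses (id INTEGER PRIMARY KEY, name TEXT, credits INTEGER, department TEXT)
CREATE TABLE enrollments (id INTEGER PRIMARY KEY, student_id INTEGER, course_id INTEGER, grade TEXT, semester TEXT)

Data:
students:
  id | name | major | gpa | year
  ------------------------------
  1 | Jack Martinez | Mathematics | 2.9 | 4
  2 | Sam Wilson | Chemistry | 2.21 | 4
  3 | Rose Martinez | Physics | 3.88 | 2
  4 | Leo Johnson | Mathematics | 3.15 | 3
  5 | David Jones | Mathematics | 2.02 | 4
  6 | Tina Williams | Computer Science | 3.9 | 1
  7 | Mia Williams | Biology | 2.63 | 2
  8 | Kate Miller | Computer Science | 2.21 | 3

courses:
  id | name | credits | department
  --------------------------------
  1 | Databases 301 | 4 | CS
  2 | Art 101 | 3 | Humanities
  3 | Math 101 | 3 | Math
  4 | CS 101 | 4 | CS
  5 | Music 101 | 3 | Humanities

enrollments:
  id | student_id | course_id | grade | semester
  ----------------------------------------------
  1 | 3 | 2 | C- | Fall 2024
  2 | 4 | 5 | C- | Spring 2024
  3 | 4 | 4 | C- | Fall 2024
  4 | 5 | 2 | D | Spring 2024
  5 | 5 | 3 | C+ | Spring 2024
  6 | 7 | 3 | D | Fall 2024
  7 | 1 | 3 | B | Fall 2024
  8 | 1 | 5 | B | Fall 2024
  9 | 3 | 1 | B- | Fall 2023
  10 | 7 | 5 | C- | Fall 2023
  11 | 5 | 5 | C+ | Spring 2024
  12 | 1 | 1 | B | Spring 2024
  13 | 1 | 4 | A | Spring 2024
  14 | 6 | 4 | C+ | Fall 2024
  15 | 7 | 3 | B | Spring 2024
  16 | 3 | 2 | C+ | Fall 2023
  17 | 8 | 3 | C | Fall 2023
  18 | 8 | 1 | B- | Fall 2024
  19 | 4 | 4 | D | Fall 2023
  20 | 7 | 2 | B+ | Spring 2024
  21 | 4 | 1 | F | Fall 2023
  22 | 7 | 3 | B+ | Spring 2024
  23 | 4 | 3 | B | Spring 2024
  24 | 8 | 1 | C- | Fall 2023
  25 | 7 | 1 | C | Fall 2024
SELECT name, department FROM courses WHERE department LIKE 'Ma%'

Execution result:
name | department
Math 101 | Math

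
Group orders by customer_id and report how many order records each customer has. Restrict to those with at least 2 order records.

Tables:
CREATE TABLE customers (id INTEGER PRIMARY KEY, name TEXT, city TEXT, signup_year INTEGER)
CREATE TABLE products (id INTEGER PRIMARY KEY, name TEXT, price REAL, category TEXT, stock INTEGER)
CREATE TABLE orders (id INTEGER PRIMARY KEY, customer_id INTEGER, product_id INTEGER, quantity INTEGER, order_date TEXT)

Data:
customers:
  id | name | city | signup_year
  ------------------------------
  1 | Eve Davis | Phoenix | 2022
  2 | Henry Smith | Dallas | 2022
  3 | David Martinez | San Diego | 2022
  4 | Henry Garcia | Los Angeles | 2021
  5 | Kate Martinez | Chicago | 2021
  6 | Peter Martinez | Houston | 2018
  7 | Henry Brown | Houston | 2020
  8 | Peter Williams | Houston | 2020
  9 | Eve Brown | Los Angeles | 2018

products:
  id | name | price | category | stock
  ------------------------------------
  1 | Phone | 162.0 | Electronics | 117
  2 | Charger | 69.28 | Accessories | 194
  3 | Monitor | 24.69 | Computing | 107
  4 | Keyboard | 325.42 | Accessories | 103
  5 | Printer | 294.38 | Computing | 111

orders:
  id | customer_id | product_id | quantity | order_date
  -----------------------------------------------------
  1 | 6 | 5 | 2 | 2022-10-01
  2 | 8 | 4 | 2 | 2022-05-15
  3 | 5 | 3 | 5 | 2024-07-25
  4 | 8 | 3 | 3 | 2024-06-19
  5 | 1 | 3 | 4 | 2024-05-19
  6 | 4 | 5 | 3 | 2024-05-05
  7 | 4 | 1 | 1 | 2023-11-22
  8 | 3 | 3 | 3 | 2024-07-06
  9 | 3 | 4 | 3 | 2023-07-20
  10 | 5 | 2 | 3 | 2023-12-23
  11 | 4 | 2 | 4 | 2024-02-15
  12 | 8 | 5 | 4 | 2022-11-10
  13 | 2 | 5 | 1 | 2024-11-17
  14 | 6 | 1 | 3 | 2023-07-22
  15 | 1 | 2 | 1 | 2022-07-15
SELECT customer_id, COUNT(*) AS order_count FROM orders GROUP BY customer_id HAVING COUNT(*) >= 2

Execution result:
customer_id | order_count
1 | 2
3 | 2
4 | 3
5 | 2
6 | 2
8 | 3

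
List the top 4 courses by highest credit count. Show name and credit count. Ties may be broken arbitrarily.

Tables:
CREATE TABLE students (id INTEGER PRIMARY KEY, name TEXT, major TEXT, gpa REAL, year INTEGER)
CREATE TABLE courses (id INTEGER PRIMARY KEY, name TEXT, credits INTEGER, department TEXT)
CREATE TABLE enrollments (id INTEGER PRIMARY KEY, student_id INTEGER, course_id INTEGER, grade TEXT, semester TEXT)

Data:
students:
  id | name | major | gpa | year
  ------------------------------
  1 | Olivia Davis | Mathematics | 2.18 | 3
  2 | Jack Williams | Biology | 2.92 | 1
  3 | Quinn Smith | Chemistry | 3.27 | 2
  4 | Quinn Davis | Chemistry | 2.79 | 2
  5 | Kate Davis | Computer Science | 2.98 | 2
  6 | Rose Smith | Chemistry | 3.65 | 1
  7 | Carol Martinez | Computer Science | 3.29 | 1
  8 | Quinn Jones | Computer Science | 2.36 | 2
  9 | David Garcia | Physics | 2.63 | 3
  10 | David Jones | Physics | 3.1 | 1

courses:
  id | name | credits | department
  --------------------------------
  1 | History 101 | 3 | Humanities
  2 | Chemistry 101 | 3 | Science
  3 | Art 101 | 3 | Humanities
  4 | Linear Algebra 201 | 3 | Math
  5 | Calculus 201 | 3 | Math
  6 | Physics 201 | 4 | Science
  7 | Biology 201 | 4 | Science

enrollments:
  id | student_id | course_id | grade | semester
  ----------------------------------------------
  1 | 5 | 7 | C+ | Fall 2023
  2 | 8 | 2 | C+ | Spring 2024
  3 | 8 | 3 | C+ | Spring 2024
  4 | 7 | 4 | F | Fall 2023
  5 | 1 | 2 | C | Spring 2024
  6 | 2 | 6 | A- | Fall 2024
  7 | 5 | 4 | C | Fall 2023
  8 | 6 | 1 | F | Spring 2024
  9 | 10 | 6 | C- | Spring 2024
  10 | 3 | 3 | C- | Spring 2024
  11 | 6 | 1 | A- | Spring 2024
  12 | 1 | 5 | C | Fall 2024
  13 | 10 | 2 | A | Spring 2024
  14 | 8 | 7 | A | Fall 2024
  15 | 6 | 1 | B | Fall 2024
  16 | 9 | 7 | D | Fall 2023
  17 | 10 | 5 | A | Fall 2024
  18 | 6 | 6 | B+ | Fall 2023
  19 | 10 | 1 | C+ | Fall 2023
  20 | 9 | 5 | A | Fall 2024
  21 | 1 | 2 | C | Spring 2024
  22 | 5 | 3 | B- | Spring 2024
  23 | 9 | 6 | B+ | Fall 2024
SELECT name, credits FROM courses ORDER BY credits DESC LIMIT 4

Execution result:
name | credits
Physics 201 | 4
Biology 201 | 4
History 101 | 3
Chemistry 101 | 3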